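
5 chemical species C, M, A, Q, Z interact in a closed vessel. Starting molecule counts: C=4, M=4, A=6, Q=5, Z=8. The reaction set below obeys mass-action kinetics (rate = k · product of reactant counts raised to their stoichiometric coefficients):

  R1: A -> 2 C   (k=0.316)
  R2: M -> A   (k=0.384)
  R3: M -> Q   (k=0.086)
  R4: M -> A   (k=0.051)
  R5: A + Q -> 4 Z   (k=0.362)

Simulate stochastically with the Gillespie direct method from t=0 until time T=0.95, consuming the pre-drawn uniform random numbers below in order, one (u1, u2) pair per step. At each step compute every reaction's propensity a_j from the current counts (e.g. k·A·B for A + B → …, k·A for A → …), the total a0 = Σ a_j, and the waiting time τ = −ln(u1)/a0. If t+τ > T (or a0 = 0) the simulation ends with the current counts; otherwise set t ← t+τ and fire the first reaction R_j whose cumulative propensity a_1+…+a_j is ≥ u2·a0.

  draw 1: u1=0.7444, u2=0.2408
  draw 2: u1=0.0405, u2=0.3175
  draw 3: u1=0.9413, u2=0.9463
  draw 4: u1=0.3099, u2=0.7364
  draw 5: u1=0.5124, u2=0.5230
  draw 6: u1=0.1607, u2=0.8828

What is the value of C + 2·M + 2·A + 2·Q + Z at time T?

Value at T = 42

Check how each reaction changes W = C + 2·M + 2·A + 2·Q + Z (weight of products minus weight of reactants):
R1: A -> 2 C: (1·2) − (2·1) = 2 − 2 = 0
R2: M -> A: (2·1) − (2·1) = 2 − 2 = 0
R3: M -> Q: (2·1) − (2·1) = 2 − 2 = 0
R4: M -> A: (2·1) − (2·1) = 2 − 2 = 0
R5: A + Q -> 4 Z: (1·4) − (2·1 + 2·1) = 4 − 4 = 0
Every reaction leaves W unchanged, so W is conserved and no simulation is needed: W(T) = W(0) = 4 + 2·4 + 2·6 + 2·5 + 8 = 42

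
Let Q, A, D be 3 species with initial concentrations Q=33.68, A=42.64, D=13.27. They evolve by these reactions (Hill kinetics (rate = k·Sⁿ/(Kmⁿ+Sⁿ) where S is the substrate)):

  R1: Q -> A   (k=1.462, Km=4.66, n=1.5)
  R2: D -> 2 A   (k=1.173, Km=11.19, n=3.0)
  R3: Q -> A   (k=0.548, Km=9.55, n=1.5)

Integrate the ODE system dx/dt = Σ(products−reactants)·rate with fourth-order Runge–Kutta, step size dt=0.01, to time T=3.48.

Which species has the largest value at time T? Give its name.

Dominant species at T: A

RK4 with dt=0.01: 348 steps to T=3.48. Trajectory (selected grid times):
t=0.00: Q=33.68 A=42.64 D=13.27
t=0.39: Q=32.95 A=43.93 D=12.99
t=0.77: Q=32.25 A=45.18 D=12.72
t=1.16: Q=31.52 A=46.44 D=12.45
t=1.55: Q=30.80 A=47.68 D=12.19
t=1.93: Q=30.10 A=48.88 D=11.94
t=2.32: Q=29.38 A=50.09 D=11.69
t=2.71: Q=28.67 A=51.29 D=11.45
t=3.09: Q=27.97 A=52.44 D=11.23
t=3.48: Q=27.26 A=53.60 D=11.00
At T=3.48: Q=27.26 A=53.60 D=11.00; the largest is A.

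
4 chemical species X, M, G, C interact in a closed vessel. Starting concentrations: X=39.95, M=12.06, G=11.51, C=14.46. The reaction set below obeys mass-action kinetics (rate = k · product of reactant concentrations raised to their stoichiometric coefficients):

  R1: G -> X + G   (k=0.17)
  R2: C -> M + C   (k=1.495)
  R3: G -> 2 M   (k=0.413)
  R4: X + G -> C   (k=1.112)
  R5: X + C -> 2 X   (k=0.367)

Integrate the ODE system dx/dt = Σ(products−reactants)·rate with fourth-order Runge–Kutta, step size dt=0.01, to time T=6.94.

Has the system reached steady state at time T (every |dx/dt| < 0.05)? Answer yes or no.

RK4 with dt=0.01: 694 steps to T=6.94. Trajectory (selected grid times):
t=0.00: X=39.95 M=12.06 G=11.51 C=14.46
t=0.77: X=54.45 M=14.72 G=0.00 C=0.00
t=1.54: X=54.45 M=14.72 G=0.00 C=0.00
t=2.31: X=54.45 M=14.72 G=0.00 C=0.00
t=3.08: X=54.45 M=14.72 G=0.00 C=0.00
t=3.86: X=54.45 M=14.72 G=0.00 C=0.00
t=4.63: X=54.45 M=14.72 G=0.00 C=0.00
t=5.40: X=54.45 M=14.72 G=0.00 C=0.00
t=6.17: X=54.45 M=14.72 G=0.00 C=0.00
t=6.94: X=54.45 M=14.72 G=0.00 C=0.00
Rates at T: R1=0.0000, R2=0.0000, R3=0.0000, R4=0.0000, R5=0.0000
dx/dt at T (Σ net stoichiometry × rate): X=+0.0000, M=+0.0000, G=-0.0000, C=-0.0000
Largest |dx/dt| is |+0.0000| (X) < 0.05 → steady.

Steady state at T: yes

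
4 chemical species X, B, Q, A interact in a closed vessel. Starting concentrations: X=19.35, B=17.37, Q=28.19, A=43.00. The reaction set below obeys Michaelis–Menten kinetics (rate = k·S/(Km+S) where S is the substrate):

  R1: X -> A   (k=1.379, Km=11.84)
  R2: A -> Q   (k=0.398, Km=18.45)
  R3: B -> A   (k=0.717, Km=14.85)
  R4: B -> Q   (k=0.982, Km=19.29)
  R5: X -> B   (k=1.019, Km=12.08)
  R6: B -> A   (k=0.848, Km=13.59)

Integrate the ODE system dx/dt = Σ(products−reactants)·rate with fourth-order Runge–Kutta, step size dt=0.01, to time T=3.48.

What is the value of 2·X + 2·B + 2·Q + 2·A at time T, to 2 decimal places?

Value at T = 215.82

Check how each reaction changes W = 2·X + 2·B + 2·Q + 2·A (weight of products minus weight of reactants):
R1: X -> A: (2·1) − (2·1) = 2 − 2 = 0
R2: A -> Q: (2·1) − (2·1) = 2 − 2 = 0
R3: B -> A: (2·1) − (2·1) = 2 − 2 = 0
R4: B -> Q: (2·1) − (2·1) = 2 − 2 = 0
R5: X -> B: (2·1) − (2·1) = 2 − 2 = 0
R6: B -> A: (2·1) − (2·1) = 2 − 2 = 0
Every reaction leaves W unchanged, so W is conserved and no simulation is needed: W(T) = W(0) = 2·19.35 + 2·17.37 + 2·28.19 + 2·43.00 = 215.82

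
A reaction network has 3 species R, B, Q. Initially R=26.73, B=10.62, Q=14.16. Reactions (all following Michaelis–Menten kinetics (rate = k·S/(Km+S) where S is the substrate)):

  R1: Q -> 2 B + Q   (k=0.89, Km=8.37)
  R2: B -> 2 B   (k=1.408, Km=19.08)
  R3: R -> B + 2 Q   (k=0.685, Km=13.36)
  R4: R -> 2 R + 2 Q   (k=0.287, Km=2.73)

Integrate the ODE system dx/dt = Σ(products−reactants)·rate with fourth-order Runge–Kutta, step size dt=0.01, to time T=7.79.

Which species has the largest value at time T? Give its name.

RK4 with dt=0.01: 779 steps to T=7.79. Trajectory (selected grid times):
t=0.00: R=26.73 B=10.62 Q=14.16
t=0.87: R=26.56 B=12.47 Q=15.41
t=1.73: R=26.39 B=14.36 Q=16.64
t=2.60: R=26.22 B=16.35 Q=17.88
t=3.46: R=26.06 B=18.37 Q=19.11
t=4.33: R=25.89 B=20.47 Q=20.35
t=5.19: R=25.72 B=22.59 Q=21.57
t=6.06: R=25.56 B=24.78 Q=22.80
t=6.92: R=25.39 B=27.00 Q=24.02
t=7.79: R=25.23 B=29.27 Q=25.25
At T=7.79: R=25.23 B=29.27 Q=25.25; the largest is B.

Dominant species at T: B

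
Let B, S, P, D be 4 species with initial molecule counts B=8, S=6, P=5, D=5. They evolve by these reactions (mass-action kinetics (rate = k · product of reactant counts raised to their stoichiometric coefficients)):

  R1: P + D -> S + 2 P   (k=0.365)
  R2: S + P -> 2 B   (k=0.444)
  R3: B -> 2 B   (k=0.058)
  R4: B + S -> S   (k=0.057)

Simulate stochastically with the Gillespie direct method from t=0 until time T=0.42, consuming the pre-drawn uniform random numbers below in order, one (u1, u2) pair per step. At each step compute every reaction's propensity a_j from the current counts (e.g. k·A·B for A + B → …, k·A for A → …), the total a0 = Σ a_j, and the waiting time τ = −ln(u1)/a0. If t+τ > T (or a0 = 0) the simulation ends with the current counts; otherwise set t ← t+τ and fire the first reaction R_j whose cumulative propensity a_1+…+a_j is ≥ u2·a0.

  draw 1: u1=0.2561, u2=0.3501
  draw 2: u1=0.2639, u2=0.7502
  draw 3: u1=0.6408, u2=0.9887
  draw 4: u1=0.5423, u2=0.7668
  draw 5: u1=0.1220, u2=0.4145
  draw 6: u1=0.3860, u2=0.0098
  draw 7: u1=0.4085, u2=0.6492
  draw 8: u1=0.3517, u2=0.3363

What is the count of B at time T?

B at T = 15

t=0.000: B=8 S=6 P=5 D=5
Draw 1: a1=9.125, a2=13.320, a3=0.464, a4=2.736, a0=25.645; τ=−ln(0.2561)/25.645=0.053 → t=0.053; u2·a0=0.3501·25.645=8.978 ≤ a1=9.125 → R1 fires; B=8 S=7 P=6 D=4
Draw 2: a1=8.760, a2=18.648, a3=0.464, a4=3.192, a0=31.064; τ=−ln(0.2639)/31.064=0.043 → t=0.096; u2·a0=0.7502·31.064=23.304; a1=8.760 < 23.304 ≤ a1+a2=27.408 → R2 fires; B=10 S=6 P=5 D=4
Draw 3: a1=7.300, a2=13.320, a3=0.580, a4=3.420, a0=24.620; τ=−ln(0.6408)/24.620=0.018 → t=0.114; u2·a0=0.9887·24.620=24.342; a1+…+a3=21.200 < 24.342 ≤ a1+…+a4=24.620 → R4 fires; B=9 S=6 P=5 D=4
Draw 4: a1=7.300, a2=13.320, a3=0.522, a4=3.078, a0=24.220; τ=−ln(0.5423)/24.220=0.025 → t=0.139; u2·a0=0.7668·24.220=18.572; a1=7.300 < 18.572 ≤ a1+a2=20.620 → R2 fires; B=11 S=5 P=4 D=4
Draw 5: a1=5.840, a2=8.880, a3=0.638, a4=3.135, a0=18.493; τ=−ln(0.1220)/18.493=0.114 → t=0.253; u2·a0=0.4145·18.493=7.665; a1=5.840 < 7.665 ≤ a1+a2=14.720 → R2 fires; B=13 S=4 P=3 D=4
Draw 6: a1=4.380, a2=5.328, a3=0.754, a4=2.964, a0=13.426; τ=−ln(0.3860)/13.426=0.071 → t=0.324; u2·a0=0.0098·13.426=0.132 ≤ a1=4.380 → R1 fires; B=13 S=5 P=4 D=3
Draw 7: a1=4.380, a2=8.880, a3=0.754, a4=3.705, a0=17.719; τ=−ln(0.4085)/17.719=0.051 → t=0.375; u2·a0=0.6492·17.719=11.503; a1=4.380 < 11.503 ≤ a1+a2=13.260 → R2 fires; B=15 S=4 P=3 D=3
Draw 8: a1=3.285, a2=5.328, a3=0.870, a4=3.420, a0=12.903; τ=−ln(0.3517)/12.903=0.081 → t=0.456 > T=0.42: stop.
Read off B at T=0.42: 15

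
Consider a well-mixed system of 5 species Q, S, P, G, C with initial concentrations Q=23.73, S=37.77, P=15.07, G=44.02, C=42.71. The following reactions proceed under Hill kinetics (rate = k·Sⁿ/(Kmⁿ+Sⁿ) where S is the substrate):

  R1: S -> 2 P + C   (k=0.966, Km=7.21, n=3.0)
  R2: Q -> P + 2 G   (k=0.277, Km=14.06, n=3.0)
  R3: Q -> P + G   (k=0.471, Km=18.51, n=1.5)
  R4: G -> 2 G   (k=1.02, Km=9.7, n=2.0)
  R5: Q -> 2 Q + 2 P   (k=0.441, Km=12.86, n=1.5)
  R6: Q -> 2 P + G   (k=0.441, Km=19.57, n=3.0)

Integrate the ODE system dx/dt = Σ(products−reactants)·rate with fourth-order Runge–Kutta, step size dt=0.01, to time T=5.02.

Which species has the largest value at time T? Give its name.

RK4 with dt=0.01: 502 steps to T=5.02. Trajectory (selected grid times):
t=0.00: Q=23.73 S=37.77 P=15.07 G=44.02 C=42.71
t=0.56: Q=23.47 S=37.23 P=17.09 G=45.13 C=43.25
t=1.12: Q=23.20 S=36.70 P=19.11 G=46.25 C=43.78
t=1.67: Q=22.95 S=36.17 P=21.08 G=47.33 C=44.31
t=2.23: Q=22.69 S=35.63 P=23.09 G=48.44 C=44.85
t=2.79: Q=22.44 S=35.10 P=25.08 G=49.54 C=45.38
t=3.35: Q=22.19 S=34.56 P=27.06 G=50.63 C=45.92
t=3.90: Q=21.95 S=34.03 P=29.01 G=51.71 C=46.45
t=4.46: Q=21.70 S=33.50 P=30.98 G=52.80 C=46.98
t=5.02: Q=21.46 S=32.96 P=32.94 G=53.88 C=47.52
At T=5.02: Q=21.46 S=32.96 P=32.94 G=53.88 C=47.52; the largest is G.

Dominant species at T: G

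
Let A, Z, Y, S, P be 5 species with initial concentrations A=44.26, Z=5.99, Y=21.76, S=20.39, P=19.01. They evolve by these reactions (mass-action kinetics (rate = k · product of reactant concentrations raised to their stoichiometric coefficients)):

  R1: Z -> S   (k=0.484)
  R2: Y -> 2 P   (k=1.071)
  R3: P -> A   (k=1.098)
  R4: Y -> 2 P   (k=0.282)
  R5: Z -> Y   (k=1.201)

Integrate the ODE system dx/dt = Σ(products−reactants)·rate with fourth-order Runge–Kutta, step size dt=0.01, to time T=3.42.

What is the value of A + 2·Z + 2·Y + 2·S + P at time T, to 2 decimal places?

Value at T = 159.55

Check how each reaction changes W = A + 2·Z + 2·Y + 2·S + P (weight of products minus weight of reactants):
R1: Z -> S: (2·1) − (2·1) = 2 − 2 = 0
R2: Y -> 2 P: (1·2) − (2·1) = 2 − 2 = 0
R3: P -> A: (1·1) − (1·1) = 1 − 1 = 0
R4: Y -> 2 P: (1·2) − (2·1) = 2 − 2 = 0
R5: Z -> Y: (2·1) − (2·1) = 2 − 2 = 0
Every reaction leaves W unchanged, so W is conserved and no simulation is needed: W(T) = W(0) = 44.26 + 2·5.99 + 2·21.76 + 2·20.39 + 19.01 = 159.55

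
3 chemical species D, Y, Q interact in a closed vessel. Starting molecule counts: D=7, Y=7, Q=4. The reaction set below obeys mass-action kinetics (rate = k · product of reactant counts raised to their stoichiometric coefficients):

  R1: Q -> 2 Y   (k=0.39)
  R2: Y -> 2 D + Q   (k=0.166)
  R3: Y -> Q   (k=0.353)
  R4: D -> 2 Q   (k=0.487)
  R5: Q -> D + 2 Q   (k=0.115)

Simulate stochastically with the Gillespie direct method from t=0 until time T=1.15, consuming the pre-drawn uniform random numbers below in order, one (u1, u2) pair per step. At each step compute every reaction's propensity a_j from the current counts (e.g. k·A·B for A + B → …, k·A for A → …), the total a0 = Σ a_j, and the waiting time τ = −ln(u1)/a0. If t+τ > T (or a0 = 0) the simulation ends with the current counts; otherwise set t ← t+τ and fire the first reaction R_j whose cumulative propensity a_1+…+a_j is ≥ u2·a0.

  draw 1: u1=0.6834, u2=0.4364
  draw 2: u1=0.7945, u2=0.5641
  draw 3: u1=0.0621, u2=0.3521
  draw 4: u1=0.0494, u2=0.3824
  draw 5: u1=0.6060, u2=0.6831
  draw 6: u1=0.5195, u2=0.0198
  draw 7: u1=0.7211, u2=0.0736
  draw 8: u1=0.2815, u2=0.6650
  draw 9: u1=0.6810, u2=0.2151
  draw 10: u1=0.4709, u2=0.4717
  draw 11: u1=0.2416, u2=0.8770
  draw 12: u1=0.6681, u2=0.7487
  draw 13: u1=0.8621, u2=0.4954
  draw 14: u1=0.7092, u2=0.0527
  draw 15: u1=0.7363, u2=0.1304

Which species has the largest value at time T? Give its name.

t=0.000: D=7 Y=7 Q=4
Draw 1: a1=1.560, a2=1.162, a3=2.471, a4=3.409, a5=0.460, a0=9.062; τ=−ln(0.6834)/9.062=0.042 → t=0.042; u2·a0=0.4364·9.062=3.955; a1+a2=2.722 < 3.955 ≤ a1+…+a3=5.193 → R3 fires; D=7 Y=6 Q=5
Draw 2: a1=1.950, a2=0.996, a3=2.118, a4=3.409, a5=0.575, a0=9.048; τ=−ln(0.7945)/9.048=0.025 → t=0.067; u2·a0=0.5641·9.048=5.104; a1+…+a3=5.064 < 5.104 ≤ a1+…+a4=8.473 → R4 fires; D=6 Y=6 Q=7
Draw 3: a1=2.730, a2=0.996, a3=2.118, a4=2.922, a5=0.805, a0=9.571; τ=−ln(0.0621)/9.571=0.290 → t=0.358; u2·a0=0.3521·9.571=3.370; a1=2.730 < 3.370 ≤ a1+a2=3.726 → R2 fires; D=8 Y=5 Q=8
Draw 4: a1=3.120, a2=0.830, a3=1.765, a4=3.896, a5=0.920, a0=10.531; τ=−ln(0.0494)/10.531=0.286 → t=0.643; u2·a0=0.3824·10.531=4.027; a1+a2=3.950 < 4.027 ≤ a1+…+a3=5.715 → R3 fires; D=8 Y=4 Q=9
Draw 5: a1=3.510, a2=0.664, a3=1.412, a4=3.896, a5=1.035, a0=10.517; τ=−ln(0.6060)/10.517=0.048 → t=0.691; u2·a0=0.6831·10.517=7.184; a1+…+a3=5.586 < 7.184 ≤ a1+…+a4=9.482 → R4 fires; D=7 Y=4 Q=11
Draw 6: a1=4.290, a2=0.664, a3=1.412, a4=3.409, a5=1.265, a0=11.040; τ=−ln(0.5195)/11.040=0.059 → t=0.750; u2·a0=0.0198·11.040=0.219 ≤ a1=4.290 → R1 fires; D=7 Y=6 Q=10
Draw 7: a1=3.900, a2=0.996, a3=2.118, a4=3.409, a5=1.150, a0=11.573; τ=−ln(0.7211)/11.573=0.028 → t=0.779; u2·a0=0.0736·11.573=0.852 ≤ a1=3.900 → R1 fires; D=7 Y=8 Q=9
Draw 8: a1=3.510, a2=1.328, a3=2.824, a4=3.409, a5=1.035, a0=12.106; τ=−ln(0.2815)/12.106=0.105 → t=0.883; u2·a0=0.6650·12.106=8.050; a1+…+a3=7.662 < 8.050 ≤ a1+…+a4=11.071 → R4 fires; D=6 Y=8 Q=11
Draw 9: a1=4.290, a2=1.328, a3=2.824, a4=2.922, a5=1.265, a0=12.629; τ=−ln(0.6810)/12.629=0.030 → t=0.914; u2·a0=0.2151·12.629=2.716 ≤ a1=4.290 → R1 fires; D=6 Y=10 Q=10
Draw 10: a1=3.900, a2=1.660, a3=3.530, a4=2.922, a5=1.150, a0=13.162; τ=−ln(0.4709)/13.162=0.057 → t=0.971; u2·a0=0.4717·13.162=6.209; a1+a2=5.560 < 6.209 ≤ a1+…+a3=9.090 → R3 fires; D=6 Y=9 Q=11
Draw 11: a1=4.290, a2=1.494, a3=3.177, a4=2.922, a5=1.265, a0=13.148; τ=−ln(0.2416)/13.148=0.108 → t=1.079; u2·a0=0.8770·13.148=11.531; a1+…+a3=8.961 < 11.531 ≤ a1+…+a4=11.883 → R4 fires; D=5 Y=9 Q=13
Draw 12: a1=5.070, a2=1.494, a3=3.177, a4=2.435, a5=1.495, a0=13.671; τ=−ln(0.6681)/13.671=0.030 → t=1.108; u2·a0=0.7487·13.671=10.235; a1+…+a3=9.741 < 10.235 ≤ a1+…+a4=12.176 → R4 fires; D=4 Y=9 Q=15
Draw 13: a1=5.850, a2=1.494, a3=3.177, a4=1.948, a5=1.725, a0=14.194; τ=−ln(0.8621)/14.194=0.010 → t=1.119; u2·a0=0.4954·14.194=7.032; a1=5.850 < 7.032 ≤ a1+a2=7.344 → R2 fires; D=6 Y=8 Q=16
Draw 14: a1=6.240, a2=1.328, a3=2.824, a4=2.922, a5=1.840, a0=15.154; τ=−ln(0.7092)/15.154=0.023 → t=1.142; u2·a0=0.0527·15.154=0.799 ≤ a1=6.240 → R1 fires; D=6 Y=10 Q=15
Draw 15: a1=5.850, a2=1.660, a3=3.530, a4=2.922, a5=1.725, a0=15.687; τ=−ln(0.7363)/15.687=0.020 → t=1.161 > T=1.15: stop.
At T=1.15: D=6 Y=10 Q=15; the largest is Q.

Dominant species at T: Q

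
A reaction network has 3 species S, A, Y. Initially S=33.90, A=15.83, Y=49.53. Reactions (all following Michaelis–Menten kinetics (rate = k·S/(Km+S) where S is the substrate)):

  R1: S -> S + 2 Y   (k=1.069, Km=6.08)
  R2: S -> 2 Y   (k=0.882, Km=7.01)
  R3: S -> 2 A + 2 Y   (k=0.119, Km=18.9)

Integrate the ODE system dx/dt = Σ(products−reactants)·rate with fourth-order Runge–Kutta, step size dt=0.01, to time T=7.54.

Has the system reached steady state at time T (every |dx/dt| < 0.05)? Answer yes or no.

RK4 with dt=0.01: 754 steps to T=7.54. Trajectory (selected grid times):
t=0.00: S=33.90 A=15.83 Y=49.53
t=0.84: S=33.22 A=15.96 Y=52.40
t=1.68: S=32.55 A=16.08 Y=55.27
t=2.51: S=31.89 A=16.21 Y=58.09
t=3.35: S=31.22 A=16.33 Y=60.93
t=4.19: S=30.55 A=16.46 Y=63.76
t=5.03: S=29.89 A=16.58 Y=66.58
t=5.86: S=29.24 A=16.70 Y=69.36
t=6.70: S=28.58 A=16.82 Y=72.16
t=7.54: S=27.93 A=16.94 Y=74.94
Rates at T: R1=0.8779, R2=0.7050, R3=0.0710
dx/dt at T (Σ net stoichiometry × rate): S=-0.7760, A=+0.1419, Y=+3.3077
Largest |dx/dt| is |+3.3077| (Y) ≥ 0.05 → not steady.

Steady state at T: no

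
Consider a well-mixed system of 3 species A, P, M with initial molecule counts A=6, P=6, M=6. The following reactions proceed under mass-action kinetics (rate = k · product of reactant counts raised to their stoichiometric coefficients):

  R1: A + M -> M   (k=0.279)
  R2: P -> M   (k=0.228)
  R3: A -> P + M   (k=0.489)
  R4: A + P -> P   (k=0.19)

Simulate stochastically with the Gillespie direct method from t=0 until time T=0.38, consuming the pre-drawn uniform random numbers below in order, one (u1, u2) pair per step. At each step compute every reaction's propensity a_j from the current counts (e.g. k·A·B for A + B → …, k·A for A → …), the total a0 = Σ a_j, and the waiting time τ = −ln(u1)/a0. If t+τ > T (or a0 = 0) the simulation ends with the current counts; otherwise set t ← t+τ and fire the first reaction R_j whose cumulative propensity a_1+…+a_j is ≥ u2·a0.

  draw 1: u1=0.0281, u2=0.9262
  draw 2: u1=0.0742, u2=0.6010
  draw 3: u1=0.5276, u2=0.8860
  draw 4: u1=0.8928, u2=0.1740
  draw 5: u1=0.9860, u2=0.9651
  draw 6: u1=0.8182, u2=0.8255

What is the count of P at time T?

t=0.000: A=6 P=6 M=6
Draw 1: a1=10.044, a2=1.368, a3=2.934, a4=6.840, a0=21.186; τ=−ln(0.0281)/21.186=0.169 → t=0.169; u2·a0=0.9262·21.186=19.622; a1+…+a3=14.346 < 19.622 ≤ a1+…+a4=21.186 → R4 fires; A=5 P=6 M=6
Draw 2: a1=8.370, a2=1.368, a3=2.445, a4=5.700, a0=17.883; τ=−ln(0.0742)/17.883=0.145 → t=0.314; u2·a0=0.6010·17.883=10.748; a1+a2=9.738 < 10.748 ≤ a1+…+a3=12.183 → R3 fires; A=4 P=7 M=7
Draw 3: a1=7.812, a2=1.596, a3=1.956, a4=5.320, a0=16.684; τ=−ln(0.5276)/16.684=0.038 → t=0.352; u2·a0=0.8860·16.684=14.782; a1+…+a3=11.364 < 14.782 ≤ a1+…+a4=16.684 → R4 fires; A=3 P=7 M=7
Draw 4: a1=5.859, a2=1.596, a3=1.467, a4=3.990, a0=12.912; τ=−ln(0.8928)/12.912=0.009 → t=0.361; u2·a0=0.1740·12.912=2.247 ≤ a1=5.859 → R1 fires; A=2 P=7 M=7
Draw 5: a1=3.906, a2=1.596, a3=0.978, a4=2.660, a0=9.140; τ=−ln(0.9860)/9.140=0.002 → t=0.363; u2·a0=0.9651·9.140=8.821; a1+…+a3=6.480 < 8.821 ≤ a1+…+a4=9.140 → R4 fires; A=1 P=7 M=7
Draw 6: a1=1.953, a2=1.596, a3=0.489, a4=1.330, a0=5.368; τ=−ln(0.8182)/5.368=0.037 → t=0.400 > T=0.38: stop.
Read off P at T=0.38: 7

P at T = 7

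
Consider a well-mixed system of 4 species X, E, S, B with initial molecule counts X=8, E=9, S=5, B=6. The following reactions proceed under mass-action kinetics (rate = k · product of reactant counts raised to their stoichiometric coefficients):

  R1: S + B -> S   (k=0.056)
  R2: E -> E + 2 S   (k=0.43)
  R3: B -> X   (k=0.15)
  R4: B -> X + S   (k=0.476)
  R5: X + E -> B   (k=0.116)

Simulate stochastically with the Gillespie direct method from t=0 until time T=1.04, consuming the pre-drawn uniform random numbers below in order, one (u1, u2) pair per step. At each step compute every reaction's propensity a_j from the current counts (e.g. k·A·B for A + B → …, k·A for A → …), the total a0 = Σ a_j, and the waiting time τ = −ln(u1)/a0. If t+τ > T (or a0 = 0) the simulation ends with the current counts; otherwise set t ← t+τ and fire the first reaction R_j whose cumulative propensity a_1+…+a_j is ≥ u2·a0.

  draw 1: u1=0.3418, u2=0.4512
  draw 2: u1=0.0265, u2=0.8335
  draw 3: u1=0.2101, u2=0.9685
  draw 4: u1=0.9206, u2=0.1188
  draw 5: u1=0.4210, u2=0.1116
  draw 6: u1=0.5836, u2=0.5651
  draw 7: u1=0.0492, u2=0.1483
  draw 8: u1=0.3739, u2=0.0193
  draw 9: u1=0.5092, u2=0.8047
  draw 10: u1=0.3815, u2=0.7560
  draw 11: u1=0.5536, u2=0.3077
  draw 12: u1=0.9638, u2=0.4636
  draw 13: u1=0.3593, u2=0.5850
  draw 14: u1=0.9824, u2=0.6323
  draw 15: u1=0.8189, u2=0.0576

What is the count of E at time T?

E at T = 4

t=0.000: X=8 E=9 S=5 B=6
Draw 1: a1=1.680, a2=3.870, a3=0.900, a4=2.856, a5=8.352, a0=17.658; τ=−ln(0.3418)/17.658=0.061 → t=0.061; u2·a0=0.4512·17.658=7.967; a1+…+a3=6.450 < 7.967 ≤ a1+…+a4=9.306 → R4 fires; X=9 E=9 S=6 B=5
Draw 2: a1=1.680, a2=3.870, a3=0.750, a4=2.380, a5=9.396, a0=18.076; τ=−ln(0.0265)/18.076=0.201 → t=0.262; u2·a0=0.8335·18.076=15.066; a1+…+a4=8.680 < 15.066 ≤ a1+…+a5=18.076 → R5 fires; X=8 E=8 S=6 B=6
Draw 3: a1=2.016, a2=3.440, a3=0.900, a4=2.856, a5=7.424, a0=16.636; τ=−ln(0.2101)/16.636=0.094 → t=0.355; u2·a0=0.9685·16.636=16.112; a1+…+a4=9.212 < 16.112 ≤ a1+…+a5=16.636 → R5 fires; X=7 E=7 S=6 B=7
Draw 4: a1=2.352, a2=3.010, a3=1.050, a4=3.332, a5=5.684, a0=15.428; τ=−ln(0.9206)/15.428=0.005 → t=0.361; u2·a0=0.1188·15.428=1.833 ≤ a1=2.352 → R1 fires; X=7 E=7 S=6 B=6
Draw 5: a1=2.016, a2=3.010, a3=0.900, a4=2.856, a5=5.684, a0=14.466; τ=−ln(0.4210)/14.466=0.060 → t=0.421; u2·a0=0.1116·14.466=1.614 ≤ a1=2.016 → R1 fires; X=7 E=7 S=6 B=5
Draw 6: a1=1.680, a2=3.010, a3=0.750, a4=2.380, a5=5.684, a0=13.504; τ=−ln(0.5836)/13.504=0.040 → t=0.460; u2·a0=0.5651·13.504=7.631; a1+…+a3=5.440 < 7.631 ≤ a1+…+a4=7.820 → R4 fires; X=8 E=7 S=7 B=4
Draw 7: a1=1.568, a2=3.010, a3=0.600, a4=1.904, a5=6.496, a0=13.578; τ=−ln(0.0492)/13.578=0.222 → t=0.682; u2·a0=0.1483·13.578=2.014; a1=1.568 < 2.014 ≤ a1+a2=4.578 → R2 fires; X=8 E=7 S=9 B=4
Draw 8: a1=2.016, a2=3.010, a3=0.600, a4=1.904, a5=6.496, a0=14.026; τ=−ln(0.3739)/14.026=0.070 → t=0.752; u2·a0=0.0193·14.026=0.271 ≤ a1=2.016 → R1 fires; X=8 E=7 S=9 B=3
Draw 9: a1=1.512, a2=3.010, a3=0.450, a4=1.428, a5=6.496, a0=12.896; τ=−ln(0.5092)/12.896=0.052 → t=0.805; u2·a0=0.8047·12.896=10.377; a1+…+a4=6.400 < 10.377 ≤ a1+…+a5=12.896 → R5 fires; X=7 E=6 S=9 B=4
Draw 10: a1=2.016, a2=2.580, a3=0.600, a4=1.904, a5=4.872, a0=11.972; τ=−ln(0.3815)/11.972=0.080 → t=0.885; u2·a0=0.7560·11.972=9.051; a1+…+a4=7.100 < 9.051 ≤ a1+…+a5=11.972 → R5 fires; X=6 E=5 S=9 B=5
Draw 11: a1=2.520, a2=2.150, a3=0.750, a4=2.380, a5=3.480, a0=11.280; τ=−ln(0.5536)/11.280=0.052 → t=0.938; u2·a0=0.3077·11.280=3.471; a1=2.520 < 3.471 ≤ a1+a2=4.670 → R2 fires; X=6 E=5 S=11 B=5
Draw 12: a1=3.080, a2=2.150, a3=0.750, a4=2.380, a5=3.480, a0=11.840; τ=−ln(0.9638)/11.840=0.003 → t=0.941; u2·a0=0.4636·11.840=5.489; a1+a2=5.230 < 5.489 ≤ a1+…+a3=5.980 → R3 fires; X=7 E=5 S=11 B=4
Draw 13: a1=2.464, a2=2.150, a3=0.600, a4=1.904, a5=4.060, a0=11.178; τ=−ln(0.3593)/11.178=0.092 → t=1.032; u2·a0=0.5850·11.178=6.539; a1+…+a3=5.214 < 6.539 ≤ a1+…+a4=7.118 → R4 fires; X=8 E=5 S=12 B=3
Draw 14: a1=2.016, a2=2.150, a3=0.450, a4=1.428, a5=4.640, a0=10.684; τ=−ln(0.9824)/10.684=0.002 → t=1.034; u2·a0=0.6323·10.684=6.755; a1+…+a4=6.044 < 6.755 ≤ a1+…+a5=10.684 → R5 fires; X=7 E=4 S=12 B=4
Draw 15: a1=2.688, a2=1.720, a3=0.600, a4=1.904, a5=3.248, a0=10.160; τ=−ln(0.8189)/10.160=0.020 → t=1.054 > T=1.04: stop.
Read off E at T=1.04: 4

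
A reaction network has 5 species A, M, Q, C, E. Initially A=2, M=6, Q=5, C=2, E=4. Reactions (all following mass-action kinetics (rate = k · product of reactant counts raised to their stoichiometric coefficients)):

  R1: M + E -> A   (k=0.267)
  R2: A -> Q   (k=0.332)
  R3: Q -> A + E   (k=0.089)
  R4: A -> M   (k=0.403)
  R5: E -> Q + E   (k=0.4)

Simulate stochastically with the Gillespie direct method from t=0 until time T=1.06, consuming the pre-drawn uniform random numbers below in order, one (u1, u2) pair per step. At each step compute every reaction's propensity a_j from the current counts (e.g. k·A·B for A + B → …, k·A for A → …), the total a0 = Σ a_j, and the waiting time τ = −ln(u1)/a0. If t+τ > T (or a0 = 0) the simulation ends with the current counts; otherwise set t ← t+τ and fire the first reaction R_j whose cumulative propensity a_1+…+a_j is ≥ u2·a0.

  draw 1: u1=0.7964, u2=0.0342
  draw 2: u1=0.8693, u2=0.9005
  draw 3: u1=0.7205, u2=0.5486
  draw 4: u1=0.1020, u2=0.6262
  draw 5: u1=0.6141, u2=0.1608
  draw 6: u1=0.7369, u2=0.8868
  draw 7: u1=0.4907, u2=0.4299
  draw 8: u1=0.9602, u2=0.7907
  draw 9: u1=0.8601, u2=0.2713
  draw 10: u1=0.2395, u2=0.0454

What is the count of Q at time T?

t=0.000: A=2 M=6 Q=5 C=2 E=4
Draw 1: a1=6.408, a2=0.664, a3=0.445, a4=0.806, a5=1.600, a0=9.923; τ=−ln(0.7964)/9.923=0.023 → t=0.023; u2·a0=0.0342·9.923=0.339 ≤ a1=6.408 → R1 fires; A=3 M=5 Q=5 C=2 E=3
Draw 2: a1=4.005, a2=0.996, a3=0.445, a4=1.209, a5=1.200, a0=7.855; τ=−ln(0.8693)/7.855=0.018 → t=0.041; u2·a0=0.9005·7.855=7.073; a1+…+a4=6.655 < 7.073 ≤ a1+…+a5=7.855 → R5 fires; A=3 M=5 Q=6 C=2 E=3
Draw 3: a1=4.005, a2=0.996, a3=0.534, a4=1.209, a5=1.200, a0=7.944; τ=−ln(0.7205)/7.944=0.041 → t=0.082; u2·a0=0.5486·7.944=4.358; a1=4.005 < 4.358 ≤ a1+a2=5.001 → R2 fires; A=2 M=5 Q=7 C=2 E=3
Draw 4: a1=4.005, a2=0.664, a3=0.623, a4=0.806, a5=1.200, a0=7.298; τ=−ln(0.1020)/7.298=0.313 → t=0.395; u2·a0=0.6262·7.298=4.570; a1=4.005 < 4.570 ≤ a1+a2=4.669 → R2 fires; A=1 M=5 Q=8 C=2 E=3
Draw 5: a1=4.005, a2=0.332, a3=0.712, a4=0.403, a5=1.200, a0=6.652; τ=−ln(0.6141)/6.652=0.073 → t=0.468; u2·a0=0.1608·6.652=1.070 ≤ a1=4.005 → R1 fires; A=2 M=4 Q=8 C=2 E=2
Draw 6: a1=2.136, a2=0.664, a3=0.712, a4=0.806, a5=0.800, a0=5.118; τ=−ln(0.7369)/5.118=0.060 → t=0.528; u2·a0=0.8868·5.118=4.539; a1+…+a4=4.318 < 4.539 ≤ a1+…+a5=5.118 → R5 fires; A=2 M=4 Q=9 C=2 E=2
Draw 7: a1=2.136, a2=0.664, a3=0.801, a4=0.806, a5=0.800, a0=5.207; τ=−ln(0.4907)/5.207=0.137 → t=0.665; u2·a0=0.4299·5.207=2.238; a1=2.136 < 2.238 ≤ a1+a2=2.800 → R2 fires; A=1 M=4 Q=10 C=2 E=2
Draw 8: a1=2.136, a2=0.332, a3=0.890, a4=0.403, a5=0.800, a0=4.561; τ=−ln(0.9602)/4.561=0.009 → t=0.673; u2·a0=0.7907·4.561=3.606; a1+…+a3=3.358 < 3.606 ≤ a1+…+a4=3.761 → R4 fires; A=0 M=5 Q=10 C=2 E=2
Draw 9: a1=2.670, a2=0.000, a3=0.890, a4=0.000, a5=0.800, a0=4.360; τ=−ln(0.8601)/4.360=0.035 → t=0.708; u2·a0=0.2713·4.360=1.183 ≤ a1=2.670 → R1 fires; A=1 M=4 Q=10 C=2 E=1
Draw 10: a1=1.068, a2=0.332, a3=0.890, a4=0.403, a5=0.400, a0=3.093; τ=−ln(0.2395)/3.093=0.462 → t=1.170 > T=1.06: stop.
Read off Q at T=1.06: 10

Q at T = 10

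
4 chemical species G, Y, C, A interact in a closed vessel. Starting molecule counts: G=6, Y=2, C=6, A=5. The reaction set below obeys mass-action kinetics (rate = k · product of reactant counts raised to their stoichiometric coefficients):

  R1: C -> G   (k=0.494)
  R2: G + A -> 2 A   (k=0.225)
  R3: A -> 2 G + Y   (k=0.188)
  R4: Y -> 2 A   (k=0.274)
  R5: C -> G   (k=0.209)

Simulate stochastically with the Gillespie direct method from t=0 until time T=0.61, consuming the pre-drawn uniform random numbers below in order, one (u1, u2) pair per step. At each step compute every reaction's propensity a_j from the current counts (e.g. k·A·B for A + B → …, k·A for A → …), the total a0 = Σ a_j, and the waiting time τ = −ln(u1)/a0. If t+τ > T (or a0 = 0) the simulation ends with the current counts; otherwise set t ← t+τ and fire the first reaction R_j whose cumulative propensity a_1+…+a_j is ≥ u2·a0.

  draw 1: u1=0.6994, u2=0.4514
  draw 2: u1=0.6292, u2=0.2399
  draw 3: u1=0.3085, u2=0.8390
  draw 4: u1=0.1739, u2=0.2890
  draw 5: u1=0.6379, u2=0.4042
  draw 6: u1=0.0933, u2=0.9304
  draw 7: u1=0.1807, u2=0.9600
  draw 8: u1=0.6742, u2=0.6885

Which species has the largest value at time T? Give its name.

Dominant species at T: A

t=0.000: G=6 Y=2 C=6 A=5
Draw 1: a1=2.964, a2=6.750, a3=0.940, a4=0.548, a5=1.254, a0=12.456; τ=−ln(0.6994)/12.456=0.029 → t=0.029; u2·a0=0.4514·12.456=5.623; a1=2.964 < 5.623 ≤ a1+a2=9.714 → R2 fires; G=5 Y=2 C=6 A=6
Draw 2: a1=2.964, a2=6.750, a3=1.128, a4=0.548, a5=1.254, a0=12.644; τ=−ln(0.6292)/12.644=0.037 → t=0.065; u2·a0=0.2399·12.644=3.033; a1=2.964 < 3.033 ≤ a1+a2=9.714 → R2 fires; G=4 Y=2 C=6 A=7
Draw 3: a1=2.964, a2=6.300, a3=1.316, a4=0.548, a5=1.254, a0=12.382; τ=−ln(0.3085)/12.382=0.095 → t=0.160; u2·a0=0.8390·12.382=10.388; a1+a2=9.264 < 10.388 ≤ a1+…+a3=10.580 → R3 fires; G=6 Y=3 C=6 A=6
Draw 4: a1=2.964, a2=8.100, a3=1.128, a4=0.822, a5=1.254, a0=14.268; τ=−ln(0.1739)/14.268=0.123 → t=0.283; u2·a0=0.2890·14.268=4.123; a1=2.964 < 4.123 ≤ a1+a2=11.064 → R2 fires; G=5 Y=3 C=6 A=7
Draw 5: a1=2.964, a2=7.875, a3=1.316, a4=0.822, a5=1.254, a0=14.231; τ=−ln(0.6379)/14.231=0.032 → t=0.315; u2·a0=0.4042·14.231=5.752; a1=2.964 < 5.752 ≤ a1+a2=10.839 → R2 fires; G=4 Y=3 C=6 A=8
Draw 6: a1=2.964, a2=7.200, a3=1.504, a4=0.822, a5=1.254, a0=13.744; τ=−ln(0.0933)/13.744=0.173 → t=0.487; u2·a0=0.9304·13.744=12.787; a1+…+a4=12.490 < 12.787 ≤ a1+…+a5=13.744 → R5 fires; G=5 Y=3 C=5 A=8
Draw 7: a1=2.470, a2=9.000, a3=1.504, a4=0.822, a5=1.045, a0=14.841; τ=−ln(0.1807)/14.841=0.115 → t=0.602; u2·a0=0.9600·14.841=14.247; a1+…+a4=13.796 < 14.247 ≤ a1+…+a5=14.841 → R5 fires; G=6 Y=3 C=4 A=8
Draw 8: a1=1.976, a2=10.800, a3=1.504, a4=0.822, a5=0.836, a0=15.938; τ=−ln(0.6742)/15.938=0.025 → t=0.627 > T=0.61: stop.
At T=0.61: G=6 Y=3 C=4 A=8; the largest is A.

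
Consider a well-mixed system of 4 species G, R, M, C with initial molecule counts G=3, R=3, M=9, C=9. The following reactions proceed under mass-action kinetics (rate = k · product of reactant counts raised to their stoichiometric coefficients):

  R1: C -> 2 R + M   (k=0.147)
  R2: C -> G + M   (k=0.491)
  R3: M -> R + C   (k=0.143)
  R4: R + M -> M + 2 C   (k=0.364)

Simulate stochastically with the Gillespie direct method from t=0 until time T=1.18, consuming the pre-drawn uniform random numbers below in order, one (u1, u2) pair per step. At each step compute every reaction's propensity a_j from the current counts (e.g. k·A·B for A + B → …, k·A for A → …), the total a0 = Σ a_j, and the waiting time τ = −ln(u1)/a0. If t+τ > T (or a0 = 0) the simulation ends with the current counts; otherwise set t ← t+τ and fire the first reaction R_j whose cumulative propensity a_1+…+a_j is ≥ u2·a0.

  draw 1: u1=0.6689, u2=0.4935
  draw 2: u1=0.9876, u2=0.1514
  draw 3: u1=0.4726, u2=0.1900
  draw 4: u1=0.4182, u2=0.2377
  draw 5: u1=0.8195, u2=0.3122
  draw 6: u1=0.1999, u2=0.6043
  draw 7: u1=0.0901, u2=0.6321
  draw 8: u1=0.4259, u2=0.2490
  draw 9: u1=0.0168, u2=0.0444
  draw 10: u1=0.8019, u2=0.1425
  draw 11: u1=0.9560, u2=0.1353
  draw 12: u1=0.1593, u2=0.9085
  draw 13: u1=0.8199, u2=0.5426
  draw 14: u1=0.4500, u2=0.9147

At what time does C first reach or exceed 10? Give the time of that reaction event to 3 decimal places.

Threshold first reached at t = 0.024

t=0.000: G=3 R=3 M=9 C=9
Draw 1: a1=1.323, a2=4.419, a3=1.287, a4=9.828, a0=16.857; τ=−ln(0.6689)/16.857=0.024 → t=0.024; u2·a0=0.4935·16.857=8.319; a1+…+a3=7.029 < 8.319 ≤ a1+…+a4=16.857 → R4 fires; G=3 R=2 M=9 C=11
Draw 2: a1=1.617, a2=5.401, a3=1.287, a4=6.552, a0=14.857; τ=−ln(0.9876)/14.857=0.001 → t=0.025; u2·a0=0.1514·14.857=2.249; a1=1.617 < 2.249 ≤ a1+a2=7.018 → R2 fires; G=4 R=2 M=10 C=10
Draw 3: a1=1.470, a2=4.910, a3=1.430, a4=7.280, a0=15.090; τ=−ln(0.4726)/15.090=0.050 → t=0.074; u2·a0=0.1900·15.090=2.867; a1=1.470 < 2.867 ≤ a1+a2=6.380 → R2 fires; G=5 R=2 M=11 C=9
Draw 4: a1=1.323, a2=4.419, a3=1.573, a4=8.008, a0=15.323; τ=−ln(0.4182)/15.323=0.057 → t=0.131; u2·a0=0.2377·15.323=3.642; a1=1.323 < 3.642 ≤ a1+a2=5.742 → R2 fires; G=6 R=2 M=12 C=8
Draw 5: a1=1.176, a2=3.928, a3=1.716, a4=8.736, a0=15.556; τ=−ln(0.8195)/15.556=0.013 → t=0.144; u2·a0=0.3122·15.556=4.857; a1=1.176 < 4.857 ≤ a1+a2=5.104 → R2 fires; G=7 R=2 M=13 C=7
Draw 6: a1=1.029, a2=3.437, a3=1.859, a4=9.464, a0=15.789; τ=−ln(0.1999)/15.789=0.102 → t=0.246; u2·a0=0.6043·15.789=9.541; a1+…+a3=6.325 < 9.541 ≤ a1+…+a4=15.789 → R4 fires; G=7 R=1 M=13 C=9
Draw 7: a1=1.323, a2=4.419, a3=1.859, a4=4.732, a0=12.333; τ=−ln(0.0901)/12.333=0.195 → t=0.441; u2·a0=0.6321·12.333=7.796; a1+…+a3=7.601 < 7.796 ≤ a1+…+a4=12.333 → R4 fires; G=7 R=0 M=13 C=11
Draw 8: a1=1.617, a2=5.401, a3=1.859, a4=0.000, a0=8.877; τ=−ln(0.4259)/8.877=0.096 → t=0.537; u2·a0=0.2490·8.877=2.210; a1=1.617 < 2.210 ≤ a1+a2=7.018 → R2 fires; G=8 R=0 M=14 C=10
Draw 9: a1=1.470, a2=4.910, a3=2.002, a4=0.000, a0=8.382; τ=−ln(0.0168)/8.382=0.488 → t=1.025; u2·a0=0.0444·8.382=0.372 ≤ a1=1.470 → R1 fires; G=8 R=2 M=15 C=9
Draw 10: a1=1.323, a2=4.419, a3=2.145, a4=10.920, a0=18.807; τ=−ln(0.8019)/18.807=0.012 → t=1.037; u2·a0=0.1425·18.807=2.680; a1=1.323 < 2.680 ≤ a1+a2=5.742 → R2 fires; G=9 R=2 M=16 C=8
Draw 11: a1=1.176, a2=3.928, a3=2.288, a4=11.648, a0=19.040; τ=−ln(0.9560)/19.040=0.002 → t=1.039; u2·a0=0.1353·19.040=2.576; a1=1.176 < 2.576 ≤ a1+a2=5.104 → R2 fires; G=10 R=2 M=17 C=7
Draw 12: a1=1.029, a2=3.437, a3=2.431, a4=12.376, a0=19.273; τ=−ln(0.1593)/19.273=0.095 → t=1.134; u2·a0=0.9085·19.273=17.510; a1+…+a3=6.897 < 17.510 ≤ a1+…+a4=19.273 → R4 fires; G=10 R=1 M=17 C=9
Draw 13: a1=1.323, a2=4.419, a3=2.431, a4=6.188, a0=14.361; τ=−ln(0.8199)/14.361=0.014 → t=1.148; u2·a0=0.5426·14.361=7.792; a1+a2=5.742 < 7.792 ≤ a1+…+a3=8.173 → R3 fires; G=10 R=2 M=16 C=10
Draw 14: a1=1.470, a2=4.910, a3=2.288, a4=11.648, a0=20.316; τ=−ln(0.4500)/20.316=0.039 → t=1.187 > T=1.18: stop.
C first becomes ≥ 10 when it reaches 11 at the event at t=0.024.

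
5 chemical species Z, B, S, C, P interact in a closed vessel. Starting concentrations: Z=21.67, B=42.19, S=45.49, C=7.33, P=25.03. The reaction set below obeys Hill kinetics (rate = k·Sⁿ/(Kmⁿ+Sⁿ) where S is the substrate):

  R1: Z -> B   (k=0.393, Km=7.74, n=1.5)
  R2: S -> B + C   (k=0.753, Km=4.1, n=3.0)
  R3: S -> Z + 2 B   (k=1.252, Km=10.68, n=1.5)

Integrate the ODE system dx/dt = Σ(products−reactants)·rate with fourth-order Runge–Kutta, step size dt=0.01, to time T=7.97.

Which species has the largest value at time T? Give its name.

RK4 with dt=0.01: 797 steps to T=7.97. Trajectory (selected grid times):
t=0.00: Z=21.67 B=42.19 S=45.49 C=7.33 P=25.03
t=0.89: Z=22.38 B=45.14 S=43.82 C=8.00 P=25.03
t=1.77: Z=23.07 B=48.06 S=42.18 C=8.66 P=25.03
t=2.66: Z=23.76 B=50.99 S=40.53 C=9.33 P=25.03
t=3.54: Z=24.44 B=53.88 S=38.90 C=9.99 P=25.03
t=4.43: Z=25.11 B=56.78 S=37.26 C=10.66 P=25.03
t=5.31: Z=25.76 B=59.64 S=35.64 C=11.32 P=25.03
t=6.20: Z=26.41 B=62.52 S=34.02 C=11.99 P=25.03
t=7.08: Z=27.05 B=65.34 S=32.43 C=12.65 P=25.03
t=7.97: Z=27.67 B=68.18 S=30.83 C=13.32 P=25.03
At T=7.97: Z=27.67 B=68.18 S=30.83 C=13.32 P=25.03; the largest is B.

Dominant species at T: B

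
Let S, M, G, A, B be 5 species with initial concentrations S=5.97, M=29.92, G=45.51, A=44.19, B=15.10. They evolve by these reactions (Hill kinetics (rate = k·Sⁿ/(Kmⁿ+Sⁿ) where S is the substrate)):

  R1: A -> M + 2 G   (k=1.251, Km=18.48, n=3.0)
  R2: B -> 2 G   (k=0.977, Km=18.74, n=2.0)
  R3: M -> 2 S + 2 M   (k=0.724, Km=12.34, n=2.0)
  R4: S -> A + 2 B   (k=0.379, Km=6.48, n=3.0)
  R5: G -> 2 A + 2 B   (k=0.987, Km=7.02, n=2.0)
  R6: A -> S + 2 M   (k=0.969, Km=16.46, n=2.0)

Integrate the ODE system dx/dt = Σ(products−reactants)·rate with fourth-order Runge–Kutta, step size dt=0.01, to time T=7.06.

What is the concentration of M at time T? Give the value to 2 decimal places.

M at T = 54.92

RK4 with dt=0.01: 706 steps to T=7.06. Trajectory (selected grid times):
t=0.00: S=5.97 M=29.92 G=45.51 A=44.19 B=15.10
t=0.78: S=7.46 M=32.65 G=47.21 A=44.28 B=16.60
t=1.57: S=8.94 M=35.42 G=49.00 A=44.41 B=18.17
t=2.35: S=10.39 M=38.17 G=50.84 A=44.57 B=19.75
t=3.14: S=11.86 M=40.96 G=52.76 A=44.76 B=21.36
t=3.92: S=13.31 M=43.72 G=54.72 A=44.95 B=22.95
t=4.71: S=14.77 M=46.53 G=56.75 A=45.16 B=24.55
t=5.49: S=16.22 M=49.31 G=58.81 A=45.37 B=26.13
t=6.28: S=17.70 M=52.13 G=60.93 A=45.59 B=27.71
t=7.06: S=19.16 M=54.92 G=63.06 A=45.81 B=29.27
Read off M at T=7.06: 54.92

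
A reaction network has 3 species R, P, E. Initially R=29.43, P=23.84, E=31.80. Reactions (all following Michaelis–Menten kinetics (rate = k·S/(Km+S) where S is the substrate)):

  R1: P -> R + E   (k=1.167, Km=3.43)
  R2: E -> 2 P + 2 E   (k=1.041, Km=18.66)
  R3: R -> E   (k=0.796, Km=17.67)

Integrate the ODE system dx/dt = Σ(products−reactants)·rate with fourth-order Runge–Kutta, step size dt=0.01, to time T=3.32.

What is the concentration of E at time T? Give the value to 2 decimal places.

RK4 with dt=0.01: 332 steps to T=3.32. Trajectory (selected grid times):
t=0.00: R=29.43 P=23.84 E=31.80
t=0.37: R=29.62 P=23.95 E=32.61
t=0.74: R=29.82 P=24.06 E=33.41
t=1.11: R=30.01 P=24.18 E=34.23
t=1.48: R=30.20 P=24.31 E=35.04
t=1.84: R=30.39 P=24.43 E=35.83
t=2.21: R=30.58 P=24.56 E=36.65
t=2.58: R=30.77 P=24.69 E=37.48
t=2.95: R=30.97 P=24.83 E=38.30
t=3.32: R=31.16 P=24.97 E=39.13
Read off E at T=3.32: 39.13

E at T = 39.13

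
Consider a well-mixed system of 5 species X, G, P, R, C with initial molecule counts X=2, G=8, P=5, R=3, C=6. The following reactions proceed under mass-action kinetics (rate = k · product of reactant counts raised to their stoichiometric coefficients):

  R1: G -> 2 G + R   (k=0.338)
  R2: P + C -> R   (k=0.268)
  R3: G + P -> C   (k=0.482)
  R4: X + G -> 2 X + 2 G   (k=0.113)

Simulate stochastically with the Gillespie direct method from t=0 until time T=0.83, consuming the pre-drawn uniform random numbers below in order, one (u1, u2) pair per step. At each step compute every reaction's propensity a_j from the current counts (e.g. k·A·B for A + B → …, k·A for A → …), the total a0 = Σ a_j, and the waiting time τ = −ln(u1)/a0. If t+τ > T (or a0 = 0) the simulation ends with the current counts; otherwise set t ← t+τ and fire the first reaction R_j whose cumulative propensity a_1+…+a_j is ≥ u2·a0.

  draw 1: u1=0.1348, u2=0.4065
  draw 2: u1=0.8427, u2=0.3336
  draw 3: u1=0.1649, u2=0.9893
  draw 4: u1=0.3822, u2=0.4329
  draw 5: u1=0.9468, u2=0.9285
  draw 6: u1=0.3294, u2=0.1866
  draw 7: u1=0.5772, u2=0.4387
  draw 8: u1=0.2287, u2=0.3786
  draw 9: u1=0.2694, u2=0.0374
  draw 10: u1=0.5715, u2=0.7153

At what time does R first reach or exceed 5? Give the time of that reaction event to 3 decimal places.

Threshold first reached at t = 0.275

t=0.000: X=2 G=8 P=5 R=3 C=6
Draw 1: a1=2.704, a2=8.040, a3=19.280, a4=1.808, a0=31.832; τ=−ln(0.1348)/31.832=0.063 → t=0.063; u2·a0=0.4065·31.832=12.940; a1+a2=10.744 < 12.940 ≤ a1+…+a3=30.024 → R3 fires; X=2 G=7 P=4 R=3 C=7
Draw 2: a1=2.366, a2=7.504, a3=13.496, a4=1.582, a0=24.948; τ=−ln(0.8427)/24.948=0.007 → t=0.070; u2·a0=0.3336·24.948=8.323; a1=2.366 < 8.323 ≤ a1+a2=9.870 → R2 fires; X=2 G=7 P=3 R=4 C=6
Draw 3: a1=2.366, a2=4.824, a3=10.122, a4=1.582, a0=18.894; τ=−ln(0.1649)/18.894=0.095 → t=0.165; u2·a0=0.9893·18.894=18.692; a1+…+a3=17.312 < 18.692 ≤ a1+…+a4=18.894 → R4 fires; X=3 G=8 P=3 R=4 C=6
Draw 4: a1=2.704, a2=4.824, a3=11.568, a4=2.712, a0=21.808; τ=−ln(0.3822)/21.808=0.044 → t=0.209; u2·a0=0.4329·21.808=9.441; a1+a2=7.528 < 9.441 ≤ a1+…+a3=19.096 → R3 fires; X=3 G=7 P=2 R=4 C=7
Draw 5: a1=2.366, a2=3.752, a3=6.748, a4=2.373, a0=15.239; τ=−ln(0.9468)/15.239=0.004 → t=0.213; u2·a0=0.9285·15.239=14.149; a1+…+a3=12.866 < 14.149 ≤ a1+…+a4=15.239 → R4 fires; X=4 G=8 P=2 R=4 C=7
Draw 6: a1=2.704, a2=3.752, a3=7.712, a4=3.616, a0=17.784; τ=−ln(0.3294)/17.784=0.062 → t=0.275; u2·a0=0.1866·17.784=3.318; a1=2.704 < 3.318 ≤ a1+a2=6.456 → R2 fires; X=4 G=8 P=1 R=5 C=6
Draw 7: a1=2.704, a2=1.608, a3=3.856, a4=3.616, a0=11.784; τ=−ln(0.5772)/11.784=0.047 → t=0.322; u2·a0=0.4387·11.784=5.170; a1+a2=4.312 < 5.170 ≤ a1+…+a3=8.168 → R3 fires; X=4 G=7 P=0 R=5 C=7
Draw 8: a1=2.366, a2=0.000, a3=0.000, a4=3.164, a0=5.530; τ=−ln(0.2287)/5.530=0.267 → t=0.589; u2·a0=0.3786·5.530=2.094 ≤ a1=2.366 → R1 fires; X=4 G=8 P=0 R=6 C=7
Draw 9: a1=2.704, a2=0.000, a3=0.000, a4=3.616, a0=6.320; τ=−ln(0.2694)/6.320=0.208 → t=0.796; u2·a0=0.0374·6.320=0.236 ≤ a1=2.704 → R1 fires; X=4 G=9 P=0 R=7 C=7
Draw 10: a1=3.042, a2=0.000, a3=0.000, a4=4.068, a0=7.110; τ=−ln(0.5715)/7.110=0.079 → t=0.875 > T=0.83: stop.
R first becomes ≥ 5 when it reaches 5 at the event at t=0.275.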